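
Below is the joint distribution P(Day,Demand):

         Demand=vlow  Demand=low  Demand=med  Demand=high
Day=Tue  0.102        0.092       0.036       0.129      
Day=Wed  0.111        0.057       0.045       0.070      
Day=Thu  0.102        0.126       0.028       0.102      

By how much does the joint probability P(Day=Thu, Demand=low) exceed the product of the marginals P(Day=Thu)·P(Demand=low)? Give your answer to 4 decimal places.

0.0276

P(Day=Thu) = 0.102 + 0.126 + 0.028 + 0.102 = 0.358.
P(Demand=low) = 0.092 + 0.057 + 0.126 = 0.275.
P(Day=Thu, Demand=low) − P(Day=Thu)P(Demand=low) = 0.126 − 0.358×0.275 = 0.0276.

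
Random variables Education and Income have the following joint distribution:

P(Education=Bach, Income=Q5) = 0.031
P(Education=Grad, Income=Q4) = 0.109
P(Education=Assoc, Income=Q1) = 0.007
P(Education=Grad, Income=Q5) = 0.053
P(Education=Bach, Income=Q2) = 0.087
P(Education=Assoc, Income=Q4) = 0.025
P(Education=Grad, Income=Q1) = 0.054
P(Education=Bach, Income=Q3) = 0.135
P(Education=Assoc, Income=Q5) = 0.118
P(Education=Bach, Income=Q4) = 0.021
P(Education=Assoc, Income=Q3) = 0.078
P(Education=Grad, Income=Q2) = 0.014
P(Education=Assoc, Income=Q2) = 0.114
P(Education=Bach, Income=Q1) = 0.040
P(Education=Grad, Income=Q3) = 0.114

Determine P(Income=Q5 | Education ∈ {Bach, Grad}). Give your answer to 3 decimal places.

P(Education=Bach) = 0.040 + 0.087 + 0.135 + 0.021 + 0.031 = 0.314.
P(Education=Grad) = 0.054 + 0.014 + 0.114 + 0.109 + 0.053 = 0.344.
P(Education ∈ {Bach, Grad}) = 0.314 + 0.344 = 0.658; P(Income=Q5, Education ∈ {Bach, Grad}) = 0.031 + 0.053 = 0.084.
P(Income=Q5 | Education ∈ {Bach, Grad}) = 0.084/0.658 = 0.128.

0.128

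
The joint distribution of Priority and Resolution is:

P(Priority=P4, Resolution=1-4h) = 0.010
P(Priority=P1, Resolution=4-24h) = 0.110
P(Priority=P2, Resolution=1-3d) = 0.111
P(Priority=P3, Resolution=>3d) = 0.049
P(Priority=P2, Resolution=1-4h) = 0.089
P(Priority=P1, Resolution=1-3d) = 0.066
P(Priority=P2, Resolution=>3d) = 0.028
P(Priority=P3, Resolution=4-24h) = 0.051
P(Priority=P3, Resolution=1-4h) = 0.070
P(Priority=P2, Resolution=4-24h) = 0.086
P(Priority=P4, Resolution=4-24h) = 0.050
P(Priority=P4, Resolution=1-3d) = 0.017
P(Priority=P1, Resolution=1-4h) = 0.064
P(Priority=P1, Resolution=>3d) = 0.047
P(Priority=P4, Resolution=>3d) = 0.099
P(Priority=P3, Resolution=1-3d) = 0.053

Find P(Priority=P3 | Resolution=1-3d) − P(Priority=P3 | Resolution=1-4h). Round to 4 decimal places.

P(Resolution=1-3d) = 0.066 + 0.111 + 0.053 + 0.017 = 0.247; P(Priority=P3 | Resolution=1-3d) = 0.053/0.247 = 0.21457.
P(Resolution=1-4h) = 0.064 + 0.089 + 0.070 + 0.010 = 0.233; P(Priority=P3 | Resolution=1-4h) = 0.070/0.233 = 0.30043.
Difference = -0.0859.

-0.0859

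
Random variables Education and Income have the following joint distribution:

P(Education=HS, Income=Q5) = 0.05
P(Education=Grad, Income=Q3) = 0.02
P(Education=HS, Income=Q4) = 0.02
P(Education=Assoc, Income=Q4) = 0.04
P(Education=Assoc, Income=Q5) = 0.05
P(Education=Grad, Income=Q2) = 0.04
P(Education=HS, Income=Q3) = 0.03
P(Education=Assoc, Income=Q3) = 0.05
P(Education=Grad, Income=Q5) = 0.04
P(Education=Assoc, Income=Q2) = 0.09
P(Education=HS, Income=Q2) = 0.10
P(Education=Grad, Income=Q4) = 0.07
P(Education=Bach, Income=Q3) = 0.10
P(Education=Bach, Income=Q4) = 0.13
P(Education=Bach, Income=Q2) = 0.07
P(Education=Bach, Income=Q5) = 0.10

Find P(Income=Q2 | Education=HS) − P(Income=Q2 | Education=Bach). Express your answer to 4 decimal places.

P(Education=HS) = 0.10 + 0.03 + 0.02 + 0.05 = 0.20; P(Income=Q2 | Education=HS) = 0.10/0.20 = 0.50000.
P(Education=Bach) = 0.07 + 0.10 + 0.13 + 0.10 = 0.40; P(Income=Q2 | Education=Bach) = 0.07/0.40 = 0.17500.
Difference = 0.3250.

0.3250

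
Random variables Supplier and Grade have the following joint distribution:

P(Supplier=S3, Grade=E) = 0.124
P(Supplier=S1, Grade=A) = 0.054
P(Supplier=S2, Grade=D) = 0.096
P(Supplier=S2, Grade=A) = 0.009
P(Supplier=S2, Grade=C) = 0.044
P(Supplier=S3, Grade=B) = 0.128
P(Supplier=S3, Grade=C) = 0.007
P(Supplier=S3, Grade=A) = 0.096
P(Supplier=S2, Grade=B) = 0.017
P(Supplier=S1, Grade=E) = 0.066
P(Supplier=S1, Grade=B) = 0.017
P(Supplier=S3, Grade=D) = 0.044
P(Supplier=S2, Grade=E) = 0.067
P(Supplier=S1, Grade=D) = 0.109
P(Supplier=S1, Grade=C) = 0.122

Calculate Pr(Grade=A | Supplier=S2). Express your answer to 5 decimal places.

P(Supplier=S2) = 0.009 + 0.017 + 0.044 + 0.096 + 0.067 = 0.233.
P(Grade=A | Supplier=S2) = 0.009/0.233 = 0.03863.

0.03863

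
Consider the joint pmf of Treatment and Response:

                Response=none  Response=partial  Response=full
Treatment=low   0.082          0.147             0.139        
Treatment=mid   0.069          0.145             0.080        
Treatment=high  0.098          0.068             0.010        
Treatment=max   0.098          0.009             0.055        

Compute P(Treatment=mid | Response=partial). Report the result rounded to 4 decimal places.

P(Response=partial) = 0.147 + 0.145 + 0.068 + 0.009 = 0.369.
P(Treatment=mid | Response=partial) = 0.145/0.369 = 0.3930.

0.3930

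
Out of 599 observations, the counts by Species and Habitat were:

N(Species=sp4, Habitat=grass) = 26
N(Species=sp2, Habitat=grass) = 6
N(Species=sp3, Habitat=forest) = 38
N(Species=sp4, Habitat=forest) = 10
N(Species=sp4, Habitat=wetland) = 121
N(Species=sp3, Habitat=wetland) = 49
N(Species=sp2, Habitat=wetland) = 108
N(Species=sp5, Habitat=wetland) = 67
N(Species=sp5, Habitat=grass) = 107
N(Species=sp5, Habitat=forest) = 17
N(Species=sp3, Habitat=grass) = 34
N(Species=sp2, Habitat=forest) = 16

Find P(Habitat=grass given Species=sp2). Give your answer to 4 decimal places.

0.0462

Total with Species=sp2: 16 + 6 + 108 = 130.
P(Habitat=grass | Species=sp2) = 6/130 = 0.0462.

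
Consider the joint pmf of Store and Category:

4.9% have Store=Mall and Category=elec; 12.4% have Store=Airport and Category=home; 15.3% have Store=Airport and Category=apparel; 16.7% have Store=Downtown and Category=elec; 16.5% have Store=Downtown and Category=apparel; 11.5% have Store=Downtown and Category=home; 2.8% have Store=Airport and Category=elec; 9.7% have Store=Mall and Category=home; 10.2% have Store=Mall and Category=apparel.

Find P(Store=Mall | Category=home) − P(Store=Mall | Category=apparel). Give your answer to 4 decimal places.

0.0458

P(Category=home) = 0.115 + 0.097 + 0.124 = 0.336; P(Store=Mall | Category=home) = 0.097/0.336 = 0.28869.
P(Category=apparel) = 0.165 + 0.102 + 0.153 = 0.420; P(Store=Mall | Category=apparel) = 0.102/0.420 = 0.24286.
Difference = 0.0458.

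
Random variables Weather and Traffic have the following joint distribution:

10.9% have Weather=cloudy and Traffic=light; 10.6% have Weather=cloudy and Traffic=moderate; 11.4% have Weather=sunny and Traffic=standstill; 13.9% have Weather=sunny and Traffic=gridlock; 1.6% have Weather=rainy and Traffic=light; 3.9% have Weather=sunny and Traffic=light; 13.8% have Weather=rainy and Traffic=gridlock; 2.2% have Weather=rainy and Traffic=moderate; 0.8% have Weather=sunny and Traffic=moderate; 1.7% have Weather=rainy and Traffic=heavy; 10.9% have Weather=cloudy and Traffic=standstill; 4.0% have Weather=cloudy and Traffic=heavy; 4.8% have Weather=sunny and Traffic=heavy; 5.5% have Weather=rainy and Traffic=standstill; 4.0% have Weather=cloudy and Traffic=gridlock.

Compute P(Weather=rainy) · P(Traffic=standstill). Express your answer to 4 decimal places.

P(Weather=rainy) = 0.016 + 0.022 + 0.017 + 0.138 + 0.055 = 0.248.
P(Traffic=standstill) = 0.114 + 0.109 + 0.055 = 0.278.
Product: 0.248 × 0.278 = 0.0689.

0.0689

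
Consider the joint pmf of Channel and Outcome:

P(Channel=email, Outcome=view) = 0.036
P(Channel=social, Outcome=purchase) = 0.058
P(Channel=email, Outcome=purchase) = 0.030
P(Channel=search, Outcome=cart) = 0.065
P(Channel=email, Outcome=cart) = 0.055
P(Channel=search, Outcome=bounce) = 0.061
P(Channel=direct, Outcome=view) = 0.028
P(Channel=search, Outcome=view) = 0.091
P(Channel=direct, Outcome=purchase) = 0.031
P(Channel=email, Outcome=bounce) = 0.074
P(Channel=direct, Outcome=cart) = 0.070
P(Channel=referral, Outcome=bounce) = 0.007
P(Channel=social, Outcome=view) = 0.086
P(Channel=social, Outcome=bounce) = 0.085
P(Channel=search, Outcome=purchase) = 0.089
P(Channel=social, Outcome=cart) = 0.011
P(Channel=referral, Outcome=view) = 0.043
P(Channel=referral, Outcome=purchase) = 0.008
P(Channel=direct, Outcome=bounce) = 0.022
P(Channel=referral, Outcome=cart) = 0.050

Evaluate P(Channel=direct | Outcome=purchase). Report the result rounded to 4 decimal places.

0.1435

P(Outcome=purchase) = 0.030 + 0.089 + 0.058 + 0.031 + 0.008 = 0.216.
P(Channel=direct | Outcome=purchase) = 0.031/0.216 = 0.1435.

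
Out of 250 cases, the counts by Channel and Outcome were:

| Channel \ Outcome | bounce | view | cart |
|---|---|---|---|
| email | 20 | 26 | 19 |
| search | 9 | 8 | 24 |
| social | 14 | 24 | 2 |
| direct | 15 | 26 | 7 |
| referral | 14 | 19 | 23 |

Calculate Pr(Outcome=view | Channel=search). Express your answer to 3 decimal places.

0.195

Total with Channel=search: 9 + 8 + 24 = 41.
P(Outcome=view | Channel=search) = 8/41 = 0.195.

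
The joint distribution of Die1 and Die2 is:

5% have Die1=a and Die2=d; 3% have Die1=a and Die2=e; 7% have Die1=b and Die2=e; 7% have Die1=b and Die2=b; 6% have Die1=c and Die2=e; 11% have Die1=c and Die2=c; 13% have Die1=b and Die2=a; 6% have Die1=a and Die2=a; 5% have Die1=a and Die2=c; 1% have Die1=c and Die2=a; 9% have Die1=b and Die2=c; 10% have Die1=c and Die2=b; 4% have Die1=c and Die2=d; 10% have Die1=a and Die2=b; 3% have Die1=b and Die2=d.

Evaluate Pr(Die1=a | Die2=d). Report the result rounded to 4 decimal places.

0.4167

P(Die2=d) = 0.05 + 0.03 + 0.04 = 0.12.
P(Die1=a | Die2=d) = 0.05/0.12 = 0.4167.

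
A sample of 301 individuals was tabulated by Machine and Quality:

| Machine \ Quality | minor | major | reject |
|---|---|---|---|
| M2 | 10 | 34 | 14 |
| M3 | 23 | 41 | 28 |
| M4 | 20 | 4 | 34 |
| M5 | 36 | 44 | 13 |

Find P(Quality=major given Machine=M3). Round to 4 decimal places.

Total with Machine=M3: 23 + 41 + 28 = 92.
P(Quality=major | Machine=M3) = 41/92 = 0.4457.

0.4457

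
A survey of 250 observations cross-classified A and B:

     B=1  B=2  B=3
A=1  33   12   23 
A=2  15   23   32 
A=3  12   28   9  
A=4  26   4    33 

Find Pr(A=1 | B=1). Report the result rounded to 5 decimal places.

0.38372

Total with B=1: 33 + 15 + 12 + 26 = 86.
P(A=1 | B=1) = 33/86 = 0.38372.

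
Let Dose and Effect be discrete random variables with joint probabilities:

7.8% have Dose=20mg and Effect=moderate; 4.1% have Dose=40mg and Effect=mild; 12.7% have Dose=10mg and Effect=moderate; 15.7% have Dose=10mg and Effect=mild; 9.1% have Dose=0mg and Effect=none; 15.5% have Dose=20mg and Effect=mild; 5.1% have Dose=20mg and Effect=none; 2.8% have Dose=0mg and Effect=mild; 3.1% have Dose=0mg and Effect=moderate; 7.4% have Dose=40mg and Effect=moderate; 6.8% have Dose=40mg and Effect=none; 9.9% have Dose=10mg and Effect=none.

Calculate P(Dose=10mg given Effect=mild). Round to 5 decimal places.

P(Effect=mild) = 0.028 + 0.157 + 0.155 + 0.041 = 0.381.
P(Dose=10mg | Effect=mild) = 0.157/0.381 = 0.41207.

0.41207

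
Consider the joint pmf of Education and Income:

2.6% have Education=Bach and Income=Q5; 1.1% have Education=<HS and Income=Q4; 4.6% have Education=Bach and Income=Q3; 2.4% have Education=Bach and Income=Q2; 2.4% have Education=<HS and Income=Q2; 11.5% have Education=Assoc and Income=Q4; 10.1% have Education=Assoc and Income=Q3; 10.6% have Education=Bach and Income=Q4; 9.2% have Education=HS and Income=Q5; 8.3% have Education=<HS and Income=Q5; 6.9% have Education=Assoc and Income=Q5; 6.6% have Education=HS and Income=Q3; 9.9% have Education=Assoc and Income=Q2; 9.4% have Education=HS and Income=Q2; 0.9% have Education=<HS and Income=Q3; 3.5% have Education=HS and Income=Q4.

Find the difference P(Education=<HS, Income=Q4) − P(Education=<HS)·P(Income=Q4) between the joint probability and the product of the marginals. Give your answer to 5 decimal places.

-0.02291

P(Education=<HS) = 0.024 + 0.009 + 0.011 + 0.083 = 0.127.
P(Income=Q4) = 0.011 + 0.035 + 0.115 + 0.106 = 0.267.
P(Education=<HS, Income=Q4) − P(Education=<HS)P(Income=Q4) = 0.011 − 0.127×0.267 = -0.02291.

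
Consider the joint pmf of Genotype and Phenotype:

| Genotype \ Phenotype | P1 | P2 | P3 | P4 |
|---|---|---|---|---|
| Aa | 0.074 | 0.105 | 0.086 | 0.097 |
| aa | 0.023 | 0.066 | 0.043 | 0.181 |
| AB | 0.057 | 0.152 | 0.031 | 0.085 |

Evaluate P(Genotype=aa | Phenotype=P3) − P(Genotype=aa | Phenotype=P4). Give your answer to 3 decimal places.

P(Phenotype=P3) = 0.086 + 0.043 + 0.031 = 0.160; P(Genotype=aa | Phenotype=P3) = 0.043/0.160 = 0.2688.
P(Phenotype=P4) = 0.097 + 0.181 + 0.085 = 0.363; P(Genotype=aa | Phenotype=P4) = 0.181/0.363 = 0.4986.
Difference = -0.230.

-0.230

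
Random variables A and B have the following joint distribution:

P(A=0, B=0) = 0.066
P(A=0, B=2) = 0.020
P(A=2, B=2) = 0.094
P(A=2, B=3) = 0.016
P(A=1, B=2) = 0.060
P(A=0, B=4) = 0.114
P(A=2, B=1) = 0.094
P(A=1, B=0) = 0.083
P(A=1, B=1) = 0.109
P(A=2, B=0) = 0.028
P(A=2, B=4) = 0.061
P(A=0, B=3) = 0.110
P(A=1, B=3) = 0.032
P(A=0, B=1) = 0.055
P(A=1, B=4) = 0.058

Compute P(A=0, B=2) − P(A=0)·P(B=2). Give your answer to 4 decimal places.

P(A=0) = 0.066 + 0.055 + 0.020 + 0.110 + 0.114 = 0.365.
P(B=2) = 0.020 + 0.060 + 0.094 = 0.174.
P(A=0, B=2) − P(A=0)P(B=2) = 0.020 − 0.365×0.174 = -0.0435.

-0.0435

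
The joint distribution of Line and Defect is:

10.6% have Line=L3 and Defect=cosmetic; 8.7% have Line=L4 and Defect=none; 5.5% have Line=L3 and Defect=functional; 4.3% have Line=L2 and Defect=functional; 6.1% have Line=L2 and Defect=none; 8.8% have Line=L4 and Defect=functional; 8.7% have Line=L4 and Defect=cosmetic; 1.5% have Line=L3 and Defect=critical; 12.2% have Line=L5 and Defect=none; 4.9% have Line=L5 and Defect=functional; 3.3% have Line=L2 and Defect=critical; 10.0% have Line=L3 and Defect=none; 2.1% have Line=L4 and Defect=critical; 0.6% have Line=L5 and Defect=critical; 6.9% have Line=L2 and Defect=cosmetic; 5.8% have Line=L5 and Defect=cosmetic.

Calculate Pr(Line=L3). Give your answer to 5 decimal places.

0.27600

P(Line=L3) = 0.100 + 0.106 + 0.055 + 0.015 = 0.276.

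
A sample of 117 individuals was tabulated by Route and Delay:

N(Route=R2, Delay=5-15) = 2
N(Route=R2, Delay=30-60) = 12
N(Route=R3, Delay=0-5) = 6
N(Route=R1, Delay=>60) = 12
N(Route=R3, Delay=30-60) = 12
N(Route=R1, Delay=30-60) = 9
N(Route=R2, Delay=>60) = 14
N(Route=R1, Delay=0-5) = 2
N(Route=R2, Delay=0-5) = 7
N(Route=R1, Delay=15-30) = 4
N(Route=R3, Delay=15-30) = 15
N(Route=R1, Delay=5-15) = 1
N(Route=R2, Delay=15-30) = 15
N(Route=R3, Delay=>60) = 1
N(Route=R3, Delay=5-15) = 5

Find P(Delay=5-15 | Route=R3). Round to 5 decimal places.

0.12821

Total with Route=R3: 6 + 5 + 15 + 12 + 1 = 39.
P(Delay=5-15 | Route=R3) = 5/39 = 0.12821.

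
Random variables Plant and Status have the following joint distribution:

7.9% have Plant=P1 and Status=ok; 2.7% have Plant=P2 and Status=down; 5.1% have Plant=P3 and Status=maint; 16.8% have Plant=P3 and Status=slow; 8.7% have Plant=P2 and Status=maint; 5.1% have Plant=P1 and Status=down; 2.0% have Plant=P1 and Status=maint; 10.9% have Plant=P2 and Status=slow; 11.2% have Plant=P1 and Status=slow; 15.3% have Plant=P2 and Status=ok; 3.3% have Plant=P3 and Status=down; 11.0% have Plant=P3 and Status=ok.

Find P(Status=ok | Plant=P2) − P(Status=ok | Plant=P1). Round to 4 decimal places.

0.1054

P(Plant=P2) = 0.153 + 0.109 + 0.027 + 0.087 = 0.376; P(Status=ok | Plant=P2) = 0.153/0.376 = 0.40691.
P(Plant=P1) = 0.079 + 0.112 + 0.051 + 0.020 = 0.262; P(Status=ok | Plant=P1) = 0.079/0.262 = 0.30153.
Difference = 0.1054.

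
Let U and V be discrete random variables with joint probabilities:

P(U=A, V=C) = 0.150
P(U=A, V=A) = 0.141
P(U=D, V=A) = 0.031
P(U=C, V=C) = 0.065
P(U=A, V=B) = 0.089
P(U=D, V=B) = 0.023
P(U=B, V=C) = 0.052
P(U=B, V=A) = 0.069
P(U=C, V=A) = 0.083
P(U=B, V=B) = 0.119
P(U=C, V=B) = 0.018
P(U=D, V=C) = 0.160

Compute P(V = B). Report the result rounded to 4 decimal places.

P(V=B) = 0.089 + 0.119 + 0.018 + 0.023 = 0.249.

0.2490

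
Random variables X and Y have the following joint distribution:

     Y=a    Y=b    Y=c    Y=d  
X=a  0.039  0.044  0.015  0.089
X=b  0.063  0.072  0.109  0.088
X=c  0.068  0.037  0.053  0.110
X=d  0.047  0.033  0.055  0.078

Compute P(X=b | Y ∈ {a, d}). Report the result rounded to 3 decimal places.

P(Y=a) = 0.039 + 0.063 + 0.068 + 0.047 = 0.217.
P(Y=d) = 0.089 + 0.088 + 0.110 + 0.078 = 0.365.
P(Y ∈ {a, d}) = 0.217 + 0.365 = 0.582; P(X=b, Y ∈ {a, d}) = 0.063 + 0.088 = 0.151.
P(X=b | Y ∈ {a, d}) = 0.151/0.582 = 0.259.

0.259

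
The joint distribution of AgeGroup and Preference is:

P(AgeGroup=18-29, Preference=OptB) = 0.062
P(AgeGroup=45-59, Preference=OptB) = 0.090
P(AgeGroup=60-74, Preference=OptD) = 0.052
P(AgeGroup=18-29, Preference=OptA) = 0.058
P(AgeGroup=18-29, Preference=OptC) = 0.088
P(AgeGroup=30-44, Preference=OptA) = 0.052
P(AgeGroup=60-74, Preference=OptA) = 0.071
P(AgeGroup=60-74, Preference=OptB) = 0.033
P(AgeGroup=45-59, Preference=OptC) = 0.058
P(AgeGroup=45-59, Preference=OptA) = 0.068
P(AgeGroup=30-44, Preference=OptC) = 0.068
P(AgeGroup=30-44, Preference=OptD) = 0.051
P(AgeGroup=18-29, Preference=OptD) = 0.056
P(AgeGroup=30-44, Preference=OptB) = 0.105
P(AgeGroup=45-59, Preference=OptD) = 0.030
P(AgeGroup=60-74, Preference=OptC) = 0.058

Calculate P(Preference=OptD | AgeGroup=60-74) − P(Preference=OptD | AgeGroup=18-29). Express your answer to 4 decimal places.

0.0309

P(AgeGroup=60-74) = 0.071 + 0.033 + 0.058 + 0.052 = 0.214; P(Preference=OptD | AgeGroup=60-74) = 0.052/0.214 = 0.24299.
P(AgeGroup=18-29) = 0.058 + 0.062 + 0.088 + 0.056 = 0.264; P(Preference=OptD | AgeGroup=18-29) = 0.056/0.264 = 0.21212.
Difference = 0.0309.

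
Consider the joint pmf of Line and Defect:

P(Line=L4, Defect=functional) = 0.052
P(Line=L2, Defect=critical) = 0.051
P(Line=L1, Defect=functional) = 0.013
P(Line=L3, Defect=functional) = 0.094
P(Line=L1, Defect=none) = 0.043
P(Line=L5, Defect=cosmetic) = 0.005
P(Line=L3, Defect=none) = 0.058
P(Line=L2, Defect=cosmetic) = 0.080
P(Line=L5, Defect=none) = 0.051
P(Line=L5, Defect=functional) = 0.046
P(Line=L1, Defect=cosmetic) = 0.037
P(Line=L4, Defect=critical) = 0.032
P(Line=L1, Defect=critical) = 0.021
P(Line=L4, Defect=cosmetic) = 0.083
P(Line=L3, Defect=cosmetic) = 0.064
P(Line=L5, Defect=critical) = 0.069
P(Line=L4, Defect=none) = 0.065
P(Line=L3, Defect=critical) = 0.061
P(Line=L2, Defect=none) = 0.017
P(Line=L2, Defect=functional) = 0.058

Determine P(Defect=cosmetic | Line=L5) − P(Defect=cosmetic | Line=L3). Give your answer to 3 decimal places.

-0.202

P(Line=L5) = 0.051 + 0.005 + 0.046 + 0.069 = 0.171; P(Defect=cosmetic | Line=L5) = 0.005/0.171 = 0.0292.
P(Line=L3) = 0.058 + 0.064 + 0.094 + 0.061 = 0.277; P(Defect=cosmetic | Line=L3) = 0.064/0.277 = 0.2310.
Difference = -0.202.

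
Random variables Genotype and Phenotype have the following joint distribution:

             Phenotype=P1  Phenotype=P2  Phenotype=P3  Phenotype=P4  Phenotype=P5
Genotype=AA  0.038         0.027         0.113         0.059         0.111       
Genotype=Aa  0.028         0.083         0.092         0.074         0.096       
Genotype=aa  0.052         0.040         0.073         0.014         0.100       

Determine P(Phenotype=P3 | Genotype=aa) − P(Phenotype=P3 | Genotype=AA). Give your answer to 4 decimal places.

-0.0631

P(Genotype=aa) = 0.052 + 0.040 + 0.073 + 0.014 + 0.100 = 0.279; P(Phenotype=P3 | Genotype=aa) = 0.073/0.279 = 0.26165.
P(Genotype=AA) = 0.038 + 0.027 + 0.113 + 0.059 + 0.111 = 0.348; P(Phenotype=P3 | Genotype=AA) = 0.113/0.348 = 0.32471.
Difference = -0.0631.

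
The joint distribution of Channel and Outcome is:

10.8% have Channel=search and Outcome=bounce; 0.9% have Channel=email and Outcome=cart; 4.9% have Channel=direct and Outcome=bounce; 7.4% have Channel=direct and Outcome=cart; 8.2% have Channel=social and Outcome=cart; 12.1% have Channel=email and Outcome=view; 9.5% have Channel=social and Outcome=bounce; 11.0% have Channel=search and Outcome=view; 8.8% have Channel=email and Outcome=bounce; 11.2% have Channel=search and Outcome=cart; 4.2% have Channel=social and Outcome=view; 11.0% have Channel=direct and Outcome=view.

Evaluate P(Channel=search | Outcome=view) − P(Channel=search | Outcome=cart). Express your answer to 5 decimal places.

-0.11713

P(Outcome=view) = 0.121 + 0.110 + 0.042 + 0.110 = 0.383; P(Channel=search | Outcome=view) = 0.110/0.383 = 0.287206.
P(Outcome=cart) = 0.009 + 0.112 + 0.082 + 0.074 = 0.277; P(Channel=search | Outcome=cart) = 0.112/0.277 = 0.404332.
Difference = -0.11713.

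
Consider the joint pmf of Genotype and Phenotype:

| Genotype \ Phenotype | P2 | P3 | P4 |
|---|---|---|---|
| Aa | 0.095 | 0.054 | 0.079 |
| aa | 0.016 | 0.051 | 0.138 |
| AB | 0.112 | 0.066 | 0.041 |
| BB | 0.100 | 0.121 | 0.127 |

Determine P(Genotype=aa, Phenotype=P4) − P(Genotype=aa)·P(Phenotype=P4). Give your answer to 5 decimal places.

0.05908

P(Genotype=aa) = 0.016 + 0.051 + 0.138 = 0.205.
P(Phenotype=P4) = 0.079 + 0.138 + 0.041 + 0.127 = 0.385.
P(Genotype=aa, Phenotype=P4) − P(Genotype=aa)P(Phenotype=P4) = 0.138 − 0.205×0.385 = 0.05908.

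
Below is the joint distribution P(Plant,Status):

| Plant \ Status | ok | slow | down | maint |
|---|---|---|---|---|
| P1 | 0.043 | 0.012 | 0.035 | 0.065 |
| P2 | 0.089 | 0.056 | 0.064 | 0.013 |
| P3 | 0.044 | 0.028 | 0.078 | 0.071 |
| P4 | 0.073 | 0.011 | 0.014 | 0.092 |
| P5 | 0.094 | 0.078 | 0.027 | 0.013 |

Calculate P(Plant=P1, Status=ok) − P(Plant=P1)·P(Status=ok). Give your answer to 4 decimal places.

P(Plant=P1) = 0.043 + 0.012 + 0.035 + 0.065 = 0.155.
P(Status=ok) = 0.043 + 0.089 + 0.044 + 0.073 + 0.094 = 0.343.
P(Plant=P1, Status=ok) − P(Plant=P1)P(Status=ok) = 0.043 − 0.155×0.343 = -0.0102.

-0.0102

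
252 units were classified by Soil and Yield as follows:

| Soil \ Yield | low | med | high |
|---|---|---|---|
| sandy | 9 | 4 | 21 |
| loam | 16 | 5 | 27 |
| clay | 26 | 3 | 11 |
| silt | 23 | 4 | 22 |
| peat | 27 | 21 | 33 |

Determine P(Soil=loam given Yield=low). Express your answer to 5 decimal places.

Total with Yield=low: 9 + 16 + 26 + 23 + 27 = 101.
P(Soil=loam | Yield=low) = 16/101 = 0.15842.

0.15842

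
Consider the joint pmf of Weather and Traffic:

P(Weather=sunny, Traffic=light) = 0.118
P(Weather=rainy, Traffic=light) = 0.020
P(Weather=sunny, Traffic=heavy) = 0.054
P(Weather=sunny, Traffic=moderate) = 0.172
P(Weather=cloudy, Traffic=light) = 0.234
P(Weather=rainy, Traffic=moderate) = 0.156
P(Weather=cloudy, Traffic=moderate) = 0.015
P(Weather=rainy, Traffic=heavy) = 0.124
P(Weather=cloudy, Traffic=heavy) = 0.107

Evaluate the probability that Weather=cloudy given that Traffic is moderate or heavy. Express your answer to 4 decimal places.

P(Traffic=moderate) = 0.172 + 0.015 + 0.156 = 0.343.
P(Traffic=heavy) = 0.054 + 0.107 + 0.124 = 0.285.
P(Traffic ∈ {moderate, heavy}) = 0.343 + 0.285 = 0.628; P(Weather=cloudy, Traffic ∈ {moderate, heavy}) = 0.015 + 0.107 = 0.122.
P(Weather=cloudy | Traffic ∈ {moderate, heavy}) = 0.122/0.628 = 0.1943.

0.1943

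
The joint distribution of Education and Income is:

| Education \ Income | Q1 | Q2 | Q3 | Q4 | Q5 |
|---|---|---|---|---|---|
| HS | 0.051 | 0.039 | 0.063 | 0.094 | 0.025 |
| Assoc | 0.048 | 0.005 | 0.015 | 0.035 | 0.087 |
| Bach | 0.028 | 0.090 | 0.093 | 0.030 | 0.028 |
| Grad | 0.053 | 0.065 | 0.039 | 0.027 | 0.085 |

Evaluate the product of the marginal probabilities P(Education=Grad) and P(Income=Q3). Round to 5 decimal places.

P(Education=Grad) = 0.053 + 0.065 + 0.039 + 0.027 + 0.085 = 0.269.
P(Income=Q3) = 0.063 + 0.015 + 0.093 + 0.039 = 0.210.
Product: 0.269 × 0.210 = 0.05649.

0.05649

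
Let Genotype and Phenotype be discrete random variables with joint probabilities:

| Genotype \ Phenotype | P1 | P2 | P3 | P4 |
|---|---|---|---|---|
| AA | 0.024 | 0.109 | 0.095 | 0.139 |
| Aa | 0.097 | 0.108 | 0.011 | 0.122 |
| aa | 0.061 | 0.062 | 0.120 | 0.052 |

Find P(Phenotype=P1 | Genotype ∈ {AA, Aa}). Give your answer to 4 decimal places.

0.1716

P(Genotype=AA) = 0.024 + 0.109 + 0.095 + 0.139 = 0.367.
P(Genotype=Aa) = 0.097 + 0.108 + 0.011 + 0.122 = 0.338.
P(Genotype ∈ {AA, Aa}) = 0.367 + 0.338 = 0.705; P(Phenotype=P1, Genotype ∈ {AA, Aa}) = 0.024 + 0.097 = 0.121.
P(Phenotype=P1 | Genotype ∈ {AA, Aa}) = 0.121/0.705 = 0.1716.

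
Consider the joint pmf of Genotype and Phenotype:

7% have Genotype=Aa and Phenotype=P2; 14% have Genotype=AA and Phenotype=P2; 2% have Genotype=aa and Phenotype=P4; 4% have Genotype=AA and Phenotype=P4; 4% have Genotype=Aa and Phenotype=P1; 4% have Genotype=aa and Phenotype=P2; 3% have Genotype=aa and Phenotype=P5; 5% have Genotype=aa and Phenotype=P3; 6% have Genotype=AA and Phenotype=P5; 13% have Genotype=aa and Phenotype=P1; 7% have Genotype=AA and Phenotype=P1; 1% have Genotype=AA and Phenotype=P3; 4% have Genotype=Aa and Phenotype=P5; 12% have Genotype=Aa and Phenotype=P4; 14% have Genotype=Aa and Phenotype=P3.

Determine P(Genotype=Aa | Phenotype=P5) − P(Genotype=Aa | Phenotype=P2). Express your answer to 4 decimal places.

P(Phenotype=P5) = 0.06 + 0.04 + 0.03 = 0.13; P(Genotype=Aa | Phenotype=P5) = 0.04/0.13 = 0.30769.
P(Phenotype=P2) = 0.14 + 0.07 + 0.04 = 0.25; P(Genotype=Aa | Phenotype=P2) = 0.07/0.25 = 0.28000.
Difference = 0.0277.

0.0277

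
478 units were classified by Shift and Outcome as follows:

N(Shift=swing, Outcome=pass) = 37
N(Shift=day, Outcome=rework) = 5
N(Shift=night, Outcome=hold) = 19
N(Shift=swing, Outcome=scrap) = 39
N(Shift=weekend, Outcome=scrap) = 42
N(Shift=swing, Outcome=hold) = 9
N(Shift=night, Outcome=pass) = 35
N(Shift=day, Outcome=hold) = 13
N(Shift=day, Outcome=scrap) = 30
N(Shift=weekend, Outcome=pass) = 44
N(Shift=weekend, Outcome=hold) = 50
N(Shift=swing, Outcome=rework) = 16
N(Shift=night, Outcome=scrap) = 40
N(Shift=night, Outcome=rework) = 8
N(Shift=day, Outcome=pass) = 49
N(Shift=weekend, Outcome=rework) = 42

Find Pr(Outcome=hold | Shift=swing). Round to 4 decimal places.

0.0891

Total with Shift=swing: 37 + 16 + 39 + 9 = 101.
P(Outcome=hold | Shift=swing) = 9/101 = 0.0891.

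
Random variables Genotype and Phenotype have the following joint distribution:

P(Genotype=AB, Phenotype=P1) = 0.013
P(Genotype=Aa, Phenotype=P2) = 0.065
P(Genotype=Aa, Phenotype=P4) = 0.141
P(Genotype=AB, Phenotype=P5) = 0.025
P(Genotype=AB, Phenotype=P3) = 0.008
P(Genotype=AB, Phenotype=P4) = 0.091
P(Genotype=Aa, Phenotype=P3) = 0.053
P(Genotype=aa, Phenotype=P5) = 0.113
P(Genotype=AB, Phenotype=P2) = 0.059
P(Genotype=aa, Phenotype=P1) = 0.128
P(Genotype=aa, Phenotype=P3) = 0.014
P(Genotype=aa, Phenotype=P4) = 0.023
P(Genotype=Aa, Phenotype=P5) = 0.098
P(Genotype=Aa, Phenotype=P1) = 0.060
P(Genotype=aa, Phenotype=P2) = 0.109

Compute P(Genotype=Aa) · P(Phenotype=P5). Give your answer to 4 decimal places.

P(Genotype=Aa) = 0.060 + 0.065 + 0.053 + 0.141 + 0.098 = 0.417.
P(Phenotype=P5) = 0.098 + 0.113 + 0.025 = 0.236.
Product: 0.417 × 0.236 = 0.0984.

0.0984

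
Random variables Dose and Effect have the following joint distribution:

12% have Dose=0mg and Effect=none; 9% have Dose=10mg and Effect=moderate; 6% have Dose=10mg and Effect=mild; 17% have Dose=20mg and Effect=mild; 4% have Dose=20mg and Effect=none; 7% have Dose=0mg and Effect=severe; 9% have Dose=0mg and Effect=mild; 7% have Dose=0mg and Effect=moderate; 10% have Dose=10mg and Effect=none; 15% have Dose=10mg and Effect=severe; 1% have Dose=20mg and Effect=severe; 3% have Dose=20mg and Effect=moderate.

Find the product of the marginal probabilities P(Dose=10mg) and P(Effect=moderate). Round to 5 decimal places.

P(Dose=10mg) = 0.10 + 0.06 + 0.09 + 0.15 = 0.40.
P(Effect=moderate) = 0.07 + 0.09 + 0.03 = 0.19.
Product: 0.40 × 0.19 = 0.07600.

0.07600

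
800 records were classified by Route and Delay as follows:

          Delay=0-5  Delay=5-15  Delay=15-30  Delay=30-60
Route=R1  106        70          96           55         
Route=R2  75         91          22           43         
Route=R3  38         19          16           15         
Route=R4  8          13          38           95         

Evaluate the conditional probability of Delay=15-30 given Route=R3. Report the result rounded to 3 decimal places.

Total with Route=R3: 38 + 19 + 16 + 15 = 88.
P(Delay=15-30 | Route=R3) = 16/88 = 0.182.

0.182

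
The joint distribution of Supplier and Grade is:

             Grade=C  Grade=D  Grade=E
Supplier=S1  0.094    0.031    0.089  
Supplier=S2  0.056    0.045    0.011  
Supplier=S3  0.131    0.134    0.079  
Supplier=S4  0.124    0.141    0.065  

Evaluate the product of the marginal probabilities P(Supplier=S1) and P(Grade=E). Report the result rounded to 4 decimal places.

P(Supplier=S1) = 0.094 + 0.031 + 0.089 = 0.214.
P(Grade=E) = 0.089 + 0.011 + 0.079 + 0.065 = 0.244.
Product: 0.214 × 0.244 = 0.0522.

0.0522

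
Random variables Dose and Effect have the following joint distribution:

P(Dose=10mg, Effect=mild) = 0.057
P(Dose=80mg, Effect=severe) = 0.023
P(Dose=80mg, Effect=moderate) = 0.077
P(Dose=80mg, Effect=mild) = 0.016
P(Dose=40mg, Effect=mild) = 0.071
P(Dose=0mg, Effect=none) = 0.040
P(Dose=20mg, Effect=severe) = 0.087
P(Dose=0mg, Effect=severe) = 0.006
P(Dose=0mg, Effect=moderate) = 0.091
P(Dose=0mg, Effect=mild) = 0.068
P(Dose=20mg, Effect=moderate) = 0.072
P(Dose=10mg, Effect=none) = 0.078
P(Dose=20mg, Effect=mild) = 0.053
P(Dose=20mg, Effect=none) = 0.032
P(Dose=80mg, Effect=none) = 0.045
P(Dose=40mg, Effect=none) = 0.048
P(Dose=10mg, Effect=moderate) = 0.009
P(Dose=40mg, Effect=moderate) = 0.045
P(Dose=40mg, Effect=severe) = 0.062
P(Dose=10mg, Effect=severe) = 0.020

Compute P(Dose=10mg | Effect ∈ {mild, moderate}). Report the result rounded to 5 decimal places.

P(Effect=mild) = 0.068 + 0.057 + 0.053 + 0.071 + 0.016 = 0.265.
P(Effect=moderate) = 0.091 + 0.009 + 0.072 + 0.045 + 0.077 = 0.294.
P(Effect ∈ {mild, moderate}) = 0.265 + 0.294 = 0.559; P(Dose=10mg, Effect ∈ {mild, moderate}) = 0.057 + 0.009 = 0.066.
P(Dose=10mg | Effect ∈ {mild, moderate}) = 0.066/0.559 = 0.11807.

0.11807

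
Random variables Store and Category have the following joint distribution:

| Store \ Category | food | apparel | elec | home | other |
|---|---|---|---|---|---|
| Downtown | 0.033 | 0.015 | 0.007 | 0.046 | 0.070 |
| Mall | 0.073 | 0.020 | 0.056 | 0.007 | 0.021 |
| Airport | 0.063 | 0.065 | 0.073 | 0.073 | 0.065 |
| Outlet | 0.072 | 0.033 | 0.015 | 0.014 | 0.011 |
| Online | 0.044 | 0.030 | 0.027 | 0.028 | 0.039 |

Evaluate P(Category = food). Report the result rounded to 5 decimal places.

0.28500

P(Category=food) = 0.033 + 0.073 + 0.063 + 0.072 + 0.044 = 0.285.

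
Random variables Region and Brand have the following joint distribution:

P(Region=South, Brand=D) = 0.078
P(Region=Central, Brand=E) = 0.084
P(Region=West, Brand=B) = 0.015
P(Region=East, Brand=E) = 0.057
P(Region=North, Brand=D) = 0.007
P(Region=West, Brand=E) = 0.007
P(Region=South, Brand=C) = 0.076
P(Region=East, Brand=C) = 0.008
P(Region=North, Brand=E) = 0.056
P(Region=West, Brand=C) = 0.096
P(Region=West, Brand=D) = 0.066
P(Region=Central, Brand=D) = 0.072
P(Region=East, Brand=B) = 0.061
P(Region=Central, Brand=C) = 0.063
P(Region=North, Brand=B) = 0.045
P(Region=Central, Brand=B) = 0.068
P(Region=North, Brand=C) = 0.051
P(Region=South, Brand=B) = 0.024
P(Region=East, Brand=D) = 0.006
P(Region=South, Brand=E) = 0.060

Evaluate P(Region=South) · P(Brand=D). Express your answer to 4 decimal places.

0.0545

P(Region=South) = 0.024 + 0.076 + 0.078 + 0.060 = 0.238.
P(Brand=D) = 0.007 + 0.078 + 0.006 + 0.066 + 0.072 = 0.229.
Product: 0.238 × 0.229 = 0.0545.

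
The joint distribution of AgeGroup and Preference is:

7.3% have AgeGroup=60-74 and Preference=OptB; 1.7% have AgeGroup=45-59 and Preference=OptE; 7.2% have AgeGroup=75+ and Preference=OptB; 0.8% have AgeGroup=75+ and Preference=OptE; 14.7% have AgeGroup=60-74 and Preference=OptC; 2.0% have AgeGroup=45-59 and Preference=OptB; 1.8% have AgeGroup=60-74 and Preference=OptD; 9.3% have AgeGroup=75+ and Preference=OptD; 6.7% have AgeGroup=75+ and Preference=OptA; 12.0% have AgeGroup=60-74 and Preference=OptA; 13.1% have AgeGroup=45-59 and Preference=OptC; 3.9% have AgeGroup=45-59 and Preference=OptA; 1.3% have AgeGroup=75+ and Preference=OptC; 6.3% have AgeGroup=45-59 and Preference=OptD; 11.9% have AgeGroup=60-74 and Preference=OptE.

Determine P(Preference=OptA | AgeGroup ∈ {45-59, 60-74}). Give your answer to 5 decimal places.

P(AgeGroup=45-59) = 0.039 + 0.020 + 0.131 + 0.063 + 0.017 = 0.270.
P(AgeGroup=60-74) = 0.120 + 0.073 + 0.147 + 0.018 + 0.119 = 0.477.
P(AgeGroup ∈ {45-59, 60-74}) = 0.270 + 0.477 = 0.747; P(Preference=OptA, AgeGroup ∈ {45-59, 60-74}) = 0.039 + 0.120 = 0.159.
P(Preference=OptA | AgeGroup ∈ {45-59, 60-74}) = 0.159/0.747 = 0.21285.

0.21285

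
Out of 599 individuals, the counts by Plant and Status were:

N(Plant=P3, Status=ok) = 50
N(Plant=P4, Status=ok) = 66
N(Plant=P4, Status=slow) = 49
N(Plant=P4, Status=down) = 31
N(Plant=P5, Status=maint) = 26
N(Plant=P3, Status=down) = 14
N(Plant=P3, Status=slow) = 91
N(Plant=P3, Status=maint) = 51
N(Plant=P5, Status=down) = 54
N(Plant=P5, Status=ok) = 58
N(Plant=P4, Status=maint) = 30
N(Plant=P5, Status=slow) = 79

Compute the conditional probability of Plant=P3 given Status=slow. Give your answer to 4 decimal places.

Total with Status=slow: 91 + 49 + 79 = 219.
P(Plant=P3 | Status=slow) = 91/219 = 0.4155.

0.4155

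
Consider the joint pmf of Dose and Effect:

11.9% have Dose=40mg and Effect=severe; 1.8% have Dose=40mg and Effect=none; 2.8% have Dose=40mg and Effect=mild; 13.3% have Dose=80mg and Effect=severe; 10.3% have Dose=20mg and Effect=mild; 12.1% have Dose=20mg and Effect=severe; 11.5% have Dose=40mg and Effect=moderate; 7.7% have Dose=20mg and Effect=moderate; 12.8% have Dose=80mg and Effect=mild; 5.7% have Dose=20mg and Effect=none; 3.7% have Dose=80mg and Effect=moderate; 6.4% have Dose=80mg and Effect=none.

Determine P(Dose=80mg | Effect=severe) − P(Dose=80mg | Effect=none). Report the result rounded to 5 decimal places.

P(Effect=severe) = 0.121 + 0.119 + 0.133 = 0.373; P(Dose=80mg | Effect=severe) = 0.133/0.373 = 0.356568.
P(Effect=none) = 0.057 + 0.018 + 0.064 = 0.139; P(Dose=80mg | Effect=none) = 0.064/0.139 = 0.460432.
Difference = -0.10386.

-0.10386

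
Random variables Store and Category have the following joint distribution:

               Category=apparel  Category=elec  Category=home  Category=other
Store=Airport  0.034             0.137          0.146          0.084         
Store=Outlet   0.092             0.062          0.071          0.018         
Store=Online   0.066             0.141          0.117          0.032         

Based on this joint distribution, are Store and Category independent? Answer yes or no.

P(Store=Outlet) = 0.243 and P(Category=apparel) = 0.192, so their product is 0.04666, but P(Store=Outlet, Category=apparel) = 0.092. Since these differ, Store and Category are not independent.

no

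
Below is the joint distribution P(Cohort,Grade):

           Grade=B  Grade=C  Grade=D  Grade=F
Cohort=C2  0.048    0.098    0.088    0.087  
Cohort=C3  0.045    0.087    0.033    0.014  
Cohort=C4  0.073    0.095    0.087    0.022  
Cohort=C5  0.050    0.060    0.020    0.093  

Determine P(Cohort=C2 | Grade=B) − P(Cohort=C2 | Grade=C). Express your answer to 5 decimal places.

-0.06601

P(Grade=B) = 0.048 + 0.045 + 0.073 + 0.050 = 0.216; P(Cohort=C2 | Grade=B) = 0.048/0.216 = 0.222222.
P(Grade=C) = 0.098 + 0.087 + 0.095 + 0.060 = 0.340; P(Cohort=C2 | Grade=C) = 0.098/0.340 = 0.288235.
Difference = -0.06601.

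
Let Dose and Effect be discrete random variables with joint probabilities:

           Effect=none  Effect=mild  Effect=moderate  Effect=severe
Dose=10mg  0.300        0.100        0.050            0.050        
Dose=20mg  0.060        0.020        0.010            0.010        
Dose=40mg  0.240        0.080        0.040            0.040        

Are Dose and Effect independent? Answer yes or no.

yes

Every cell satisfies P(Dose,Effect) = P(Dose)·P(Effect). For instance P(Dose=10mg) = 0.500, P(Effect=mild) = 0.200, and 0.500×0.200 = 0.100 matches the joint entry. So Dose and Effect are independent.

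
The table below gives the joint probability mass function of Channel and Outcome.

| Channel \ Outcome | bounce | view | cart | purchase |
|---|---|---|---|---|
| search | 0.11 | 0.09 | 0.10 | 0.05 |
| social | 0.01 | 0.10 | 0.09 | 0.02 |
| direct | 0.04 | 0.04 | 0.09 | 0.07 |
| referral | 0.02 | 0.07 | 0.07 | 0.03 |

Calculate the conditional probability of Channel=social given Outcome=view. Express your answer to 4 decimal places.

P(Outcome=view) = 0.09 + 0.10 + 0.04 + 0.07 = 0.30.
P(Channel=social | Outcome=view) = 0.10/0.30 = 0.3333.

0.3333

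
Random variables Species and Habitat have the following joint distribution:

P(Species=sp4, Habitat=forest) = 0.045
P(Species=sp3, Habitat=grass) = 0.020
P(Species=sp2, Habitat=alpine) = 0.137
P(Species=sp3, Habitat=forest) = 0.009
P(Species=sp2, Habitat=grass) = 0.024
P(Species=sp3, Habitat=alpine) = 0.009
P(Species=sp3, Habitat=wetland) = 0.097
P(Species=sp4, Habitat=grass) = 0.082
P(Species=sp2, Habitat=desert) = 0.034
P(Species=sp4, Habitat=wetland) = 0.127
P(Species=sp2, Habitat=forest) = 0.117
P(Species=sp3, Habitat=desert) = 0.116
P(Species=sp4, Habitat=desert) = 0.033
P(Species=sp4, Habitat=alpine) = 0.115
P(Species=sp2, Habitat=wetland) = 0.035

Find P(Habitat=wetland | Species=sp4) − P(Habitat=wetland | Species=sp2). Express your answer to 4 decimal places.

0.2151

P(Species=sp4) = 0.045 + 0.082 + 0.127 + 0.033 + 0.115 = 0.402; P(Habitat=wetland | Species=sp4) = 0.127/0.402 = 0.31592.
P(Species=sp2) = 0.117 + 0.024 + 0.035 + 0.034 + 0.137 = 0.347; P(Habitat=wetland | Species=sp2) = 0.035/0.347 = 0.10086.
Difference = 0.2151.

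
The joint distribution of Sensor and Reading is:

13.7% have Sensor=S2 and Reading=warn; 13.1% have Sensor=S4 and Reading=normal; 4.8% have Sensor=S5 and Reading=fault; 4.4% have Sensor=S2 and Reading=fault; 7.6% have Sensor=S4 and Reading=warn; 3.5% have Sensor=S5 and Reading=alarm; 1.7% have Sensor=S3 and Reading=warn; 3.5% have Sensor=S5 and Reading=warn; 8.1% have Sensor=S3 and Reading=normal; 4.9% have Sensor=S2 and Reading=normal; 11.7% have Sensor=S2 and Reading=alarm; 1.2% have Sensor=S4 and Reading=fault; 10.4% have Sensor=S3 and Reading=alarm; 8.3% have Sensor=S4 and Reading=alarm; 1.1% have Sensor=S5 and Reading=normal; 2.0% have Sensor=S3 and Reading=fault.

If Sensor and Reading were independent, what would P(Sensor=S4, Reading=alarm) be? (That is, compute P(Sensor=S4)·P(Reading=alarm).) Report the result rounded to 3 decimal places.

0.102

P(Sensor=S4) = 0.131 + 0.076 + 0.083 + 0.012 = 0.302.
P(Reading=alarm) = 0.117 + 0.104 + 0.083 + 0.035 = 0.339.
Product: 0.302 × 0.339 = 0.102.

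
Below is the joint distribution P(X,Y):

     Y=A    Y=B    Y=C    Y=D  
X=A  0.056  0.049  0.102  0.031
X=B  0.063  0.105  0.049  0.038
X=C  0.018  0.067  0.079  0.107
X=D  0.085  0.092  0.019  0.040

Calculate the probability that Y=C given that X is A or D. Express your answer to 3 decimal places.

P(X=A) = 0.056 + 0.049 + 0.102 + 0.031 = 0.238.
P(X=D) = 0.085 + 0.092 + 0.019 + 0.040 = 0.236.
P(X ∈ {A, D}) = 0.238 + 0.236 = 0.474; P(Y=C, X ∈ {A, D}) = 0.102 + 0.019 = 0.121.
P(Y=C | X ∈ {A, D}) = 0.121/0.474 = 0.255.

0.255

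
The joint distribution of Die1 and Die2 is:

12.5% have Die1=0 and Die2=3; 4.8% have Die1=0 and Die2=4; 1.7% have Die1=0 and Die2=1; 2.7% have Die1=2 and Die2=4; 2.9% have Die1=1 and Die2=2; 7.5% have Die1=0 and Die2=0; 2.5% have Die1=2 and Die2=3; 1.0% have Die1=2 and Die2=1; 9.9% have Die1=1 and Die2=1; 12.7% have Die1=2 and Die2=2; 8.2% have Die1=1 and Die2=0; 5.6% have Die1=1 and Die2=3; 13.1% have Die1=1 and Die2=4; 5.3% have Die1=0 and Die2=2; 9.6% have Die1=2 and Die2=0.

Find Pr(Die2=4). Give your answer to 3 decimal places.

P(Die2=4) = 0.048 + 0.131 + 0.027 = 0.206.

0.206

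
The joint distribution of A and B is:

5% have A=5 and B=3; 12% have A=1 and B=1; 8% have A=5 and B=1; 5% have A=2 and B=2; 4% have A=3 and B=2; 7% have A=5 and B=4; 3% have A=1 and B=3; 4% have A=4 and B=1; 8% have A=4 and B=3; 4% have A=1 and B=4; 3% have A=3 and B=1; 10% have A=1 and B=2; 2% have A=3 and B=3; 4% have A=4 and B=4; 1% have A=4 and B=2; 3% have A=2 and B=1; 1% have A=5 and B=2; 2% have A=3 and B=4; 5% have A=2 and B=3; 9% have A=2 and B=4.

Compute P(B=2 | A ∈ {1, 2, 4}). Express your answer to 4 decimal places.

0.2353

P(A=1) = 0.12 + 0.10 + 0.03 + 0.04 = 0.29.
P(A=2) = 0.03 + 0.05 + 0.05 + 0.09 = 0.22.
P(A=4) = 0.04 + 0.01 + 0.08 + 0.04 = 0.17.
P(A ∈ {1, 2, 4}) = 0.29 + 0.22 + 0.17 = 0.68; P(B=2, A ∈ {1, 2, 4}) = 0.10 + 0.05 + 0.01 = 0.16.
P(B=2 | A ∈ {1, 2, 4}) = 0.16/0.68 = 0.2353.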